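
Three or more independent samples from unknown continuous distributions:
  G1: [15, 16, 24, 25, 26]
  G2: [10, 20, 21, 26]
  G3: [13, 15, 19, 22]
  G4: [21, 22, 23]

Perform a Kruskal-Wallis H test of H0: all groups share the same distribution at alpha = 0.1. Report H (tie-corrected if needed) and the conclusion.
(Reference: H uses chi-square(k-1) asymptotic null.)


Step 1: Combine all N = 16 observations and assign midranks.
sorted (value, group, rank): (10,G2,1), (13,G3,2), (15,G1,3.5), (15,G3,3.5), (16,G1,5), (19,G3,6), (20,G2,7), (21,G2,8.5), (21,G4,8.5), (22,G3,10.5), (22,G4,10.5), (23,G4,12), (24,G1,13), (25,G1,14), (26,G1,15.5), (26,G2,15.5)
Step 2: Sum ranks within each group.
R_1 = 51 (n_1 = 5)
R_2 = 32 (n_2 = 4)
R_3 = 22 (n_3 = 4)
R_4 = 31 (n_4 = 3)
Step 3: H = 12/(N(N+1)) * sum(R_i^2/n_i) - 3(N+1)
     = 12/(16*17) * (51^2/5 + 32^2/4 + 22^2/4 + 31^2/3) - 3*17
     = 0.044118 * 1217.53 - 51
     = 2.714706.
Step 4: Ties present; correction factor C = 1 - 24/(16^3 - 16) = 0.994118. Corrected H = 2.714706 / 0.994118 = 2.730769.
Step 5: Under H0, H ~ chi^2(3); p-value = 0.435024.
Step 6: alpha = 0.1. fail to reject H0.

H = 2.7308, df = 3, p = 0.435024, fail to reject H0.


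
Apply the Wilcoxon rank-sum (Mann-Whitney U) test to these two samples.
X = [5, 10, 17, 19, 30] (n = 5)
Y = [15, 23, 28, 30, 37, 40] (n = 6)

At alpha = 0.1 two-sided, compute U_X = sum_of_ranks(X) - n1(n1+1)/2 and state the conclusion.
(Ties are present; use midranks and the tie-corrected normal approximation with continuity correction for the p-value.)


Step 1: Combine and sort all 11 observations; assign midranks.
sorted (value, group): (5,X), (10,X), (15,Y), (17,X), (19,X), (23,Y), (28,Y), (30,X), (30,Y), (37,Y), (40,Y)
ranks: 5->1, 10->2, 15->3, 17->4, 19->5, 23->6, 28->7, 30->8.5, 30->8.5, 37->10, 40->11
Step 2: Rank sum for X: R1 = 1 + 2 + 4 + 5 + 8.5 = 20.5.
Step 3: U_X = R1 - n1(n1+1)/2 = 20.5 - 5*6/2 = 20.5 - 15 = 5.5.
       U_Y = n1*n2 - U_X = 30 - 5.5 = 24.5.
Step 4: Ties are present, so use the tie-corrected normal approximation (with continuity correction) for the p-value.
Step 5: p-value = 0.099576; compare to alpha = 0.1. reject H0.

U_X = 5.5, p = 0.099576, reject H0 at alpha = 0.1.


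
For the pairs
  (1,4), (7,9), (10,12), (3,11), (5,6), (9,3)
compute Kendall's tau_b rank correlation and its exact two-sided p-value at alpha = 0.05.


Step 1: Enumerate the 15 unordered pairs (i,j) with i<j and classify each by sign(x_j-x_i) * sign(y_j-y_i).
  (1,2):dx=+6,dy=+5->C; (1,3):dx=+9,dy=+8->C; (1,4):dx=+2,dy=+7->C; (1,5):dx=+4,dy=+2->C
  (1,6):dx=+8,dy=-1->D; (2,3):dx=+3,dy=+3->C; (2,4):dx=-4,dy=+2->D; (2,5):dx=-2,dy=-3->C
  (2,6):dx=+2,dy=-6->D; (3,4):dx=-7,dy=-1->C; (3,5):dx=-5,dy=-6->C; (3,6):dx=-1,dy=-9->C
  (4,5):dx=+2,dy=-5->D; (4,6):dx=+6,dy=-8->D; (5,6):dx=+4,dy=-3->D
Step 2: C = 9, D = 6, total pairs = 15.
Step 3: tau = (C - D)/(n(n-1)/2) = (9 - 6)/15 = 0.200000.
Step 4: Exact two-sided p-value (enumerate n! = 720 permutations of y under H0): p = 0.719444.
Step 5: alpha = 0.05. fail to reject H0.

tau_b = 0.2000 (C=9, D=6), p = 0.719444, fail to reject H0.


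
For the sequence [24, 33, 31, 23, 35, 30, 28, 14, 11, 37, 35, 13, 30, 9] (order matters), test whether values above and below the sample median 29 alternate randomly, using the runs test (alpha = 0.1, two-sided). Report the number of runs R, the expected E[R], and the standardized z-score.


Step 1: Compute median = 29; label A = above, B = below.
Labels in order: BAABAABBBAABAB  (n_A = 7, n_B = 7)
Step 2: Count runs R = 9.
Step 3: Under H0 (random ordering), E[R] = 2*n_A*n_B/(n_A+n_B) + 1 = 2*7*7/14 + 1 = 8.0000.
        Var[R] = 2*n_A*n_B*(2*n_A*n_B - n_A - n_B) / ((n_A+n_B)^2 * (n_A+n_B-1)) = 8232/2548 = 3.2308.
        SD[R] = 1.7974.
Step 4: Continuity-corrected z = (R - 0.5 - E[R]) / SD[R] = (9 - 0.5 - 8.0000) / 1.7974 = 0.2782.
Step 5: Two-sided p-value via normal approximation = 2*(1 - Phi(|z|)) = 0.780879.
Step 6: alpha = 0.1. fail to reject H0.

R = 9, z = 0.2782, p = 0.780879, fail to reject H0.


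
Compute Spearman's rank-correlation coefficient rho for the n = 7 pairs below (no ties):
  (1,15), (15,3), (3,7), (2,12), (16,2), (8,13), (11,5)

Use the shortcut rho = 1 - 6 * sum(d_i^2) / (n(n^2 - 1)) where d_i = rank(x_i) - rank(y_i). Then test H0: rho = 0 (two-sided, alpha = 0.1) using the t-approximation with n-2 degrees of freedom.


Step 1: Rank x and y separately (midranks; no ties here).
rank(x): 1->1, 15->6, 3->3, 2->2, 16->7, 8->4, 11->5
rank(y): 15->7, 3->2, 7->4, 12->5, 2->1, 13->6, 5->3
Step 2: d_i = R_x(i) - R_y(i); compute d_i^2.
  (1-7)^2=36, (6-2)^2=16, (3-4)^2=1, (2-5)^2=9, (7-1)^2=36, (4-6)^2=4, (5-3)^2=4
sum(d^2) = 106.
Step 3: rho = 1 - 6*106 / (7*(7^2 - 1)) = 1 - 636/336 = -0.892857.
Step 4: Under H0, t = rho * sqrt((n-2)/(1-rho^2)) = -4.4333 ~ t(5).
Step 5: Two-sided p-value from the t-distribution with 5 df = 0.006807.
Step 6: alpha = 0.1. reject H0.

rho = -0.8929, p = 0.006807, reject H0 at alpha = 0.1.


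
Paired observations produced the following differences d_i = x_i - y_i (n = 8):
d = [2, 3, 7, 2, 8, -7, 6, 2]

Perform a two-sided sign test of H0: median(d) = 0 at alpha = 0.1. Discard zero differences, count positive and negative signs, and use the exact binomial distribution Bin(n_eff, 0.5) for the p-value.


Step 1: Discard zero differences. Original n = 8; n_eff = number of nonzero differences = 8.
Nonzero differences (with sign): +2, +3, +7, +2, +8, -7, +6, +2
Step 2: Count signs: positive = 7, negative = 1.
Step 3: Under H0: P(positive) = 0.5, so the number of positives S ~ Bin(8, 0.5).
Step 4: Two-sided exact p-value = sum of Bin(8,0.5) probabilities at or below the observed probability = 0.070312.
Step 5: alpha = 0.1. reject H0.

n_eff = 8, pos = 7, neg = 1, p = 0.070312, reject H0.


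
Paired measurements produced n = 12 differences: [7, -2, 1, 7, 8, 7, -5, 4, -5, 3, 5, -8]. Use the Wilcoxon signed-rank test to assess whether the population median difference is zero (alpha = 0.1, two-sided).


Step 1: Drop any zero differences (none here) and take |d_i|.
|d| = [7, 2, 1, 7, 8, 7, 5, 4, 5, 3, 5, 8]
Step 2: Midrank |d_i| (ties get averaged ranks).
ranks: |7|->9, |2|->2, |1|->1, |7|->9, |8|->11.5, |7|->9, |5|->6, |4|->4, |5|->6, |3|->3, |5|->6, |8|->11.5
Step 3: Attach original signs; sum ranks with positive sign and with negative sign.
W+ = 9 + 1 + 9 + 11.5 + 9 + 4 + 3 + 6 = 52.5
W- = 2 + 6 + 6 + 11.5 = 25.5
(Check: W+ + W- = 78 should equal n(n+1)/2 = 78.)
Step 4: Test statistic W = min(W+, W-) = 25.5.
Step 5: Ties in |d|, so use the tie-corrected normal approximation.
        E[W] = n(n+1)/4 = 12*13/4 = 39.
        Tie groups: |d|=5 (t=3), |d|=7 (t=3), |d|=8 (t=2); sum(t^3 - t) = 54.
        Var[W] = n(n+1)(2n+1)/24 - sum(t^3-t)/48 = 3900/24 - 54/48 = 161.375.
        z = (W - E[W]) / sqrt(Var[W]) = (25.5 - 39) / 12.7033 = -1.0627.
        Two-sided p = 2*Phi(z) = 0.287913.
Step 6: alpha = 0.1. fail to reject H0.

W+ = 52.5, W- = 25.5, W = min = 25.5, p = 0.287913, fail to reject H0.


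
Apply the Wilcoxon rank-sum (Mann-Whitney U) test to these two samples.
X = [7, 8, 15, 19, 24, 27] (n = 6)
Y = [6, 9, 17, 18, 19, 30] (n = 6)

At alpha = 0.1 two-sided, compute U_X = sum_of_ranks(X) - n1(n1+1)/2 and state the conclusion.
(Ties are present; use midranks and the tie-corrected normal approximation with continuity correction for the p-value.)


Step 1: Combine and sort all 12 observations; assign midranks.
sorted (value, group): (6,Y), (7,X), (8,X), (9,Y), (15,X), (17,Y), (18,Y), (19,X), (19,Y), (24,X), (27,X), (30,Y)
ranks: 6->1, 7->2, 8->3, 9->4, 15->5, 17->6, 18->7, 19->8.5, 19->8.5, 24->10, 27->11, 30->12
Step 2: Rank sum for X: R1 = 2 + 3 + 5 + 8.5 + 10 + 11 = 39.5.
Step 3: U_X = R1 - n1(n1+1)/2 = 39.5 - 6*7/2 = 39.5 - 21 = 18.5.
       U_Y = n1*n2 - U_X = 36 - 18.5 = 17.5.
Step 4: Ties are present, so use the tie-corrected normal approximation (with continuity correction) for the p-value.
Step 5: p-value = 1.000000; compare to alpha = 0.1. fail to reject H0.

U_X = 18.5, p = 1.000000, fail to reject H0 at alpha = 0.1.


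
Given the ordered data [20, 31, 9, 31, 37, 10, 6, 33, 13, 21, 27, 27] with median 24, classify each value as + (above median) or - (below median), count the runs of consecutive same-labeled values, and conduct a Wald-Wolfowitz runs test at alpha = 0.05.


Step 1: Compute median = 24; label A = above, B = below.
Labels in order: BABAABBABBAA  (n_A = 6, n_B = 6)
Step 2: Count runs R = 8.
Step 3: Under H0 (random ordering), E[R] = 2*n_A*n_B/(n_A+n_B) + 1 = 2*6*6/12 + 1 = 7.0000.
        Var[R] = 2*n_A*n_B*(2*n_A*n_B - n_A - n_B) / ((n_A+n_B)^2 * (n_A+n_B-1)) = 4320/1584 = 2.7273.
        SD[R] = 1.6514.
Step 4: Continuity-corrected z = (R - 0.5 - E[R]) / SD[R] = (8 - 0.5 - 7.0000) / 1.6514 = 0.3028.
Step 5: Two-sided p-value via normal approximation = 2*(1 - Phi(|z|)) = 0.762069.
Step 6: alpha = 0.05. fail to reject H0.

R = 8, z = 0.3028, p = 0.762069, fail to reject H0.


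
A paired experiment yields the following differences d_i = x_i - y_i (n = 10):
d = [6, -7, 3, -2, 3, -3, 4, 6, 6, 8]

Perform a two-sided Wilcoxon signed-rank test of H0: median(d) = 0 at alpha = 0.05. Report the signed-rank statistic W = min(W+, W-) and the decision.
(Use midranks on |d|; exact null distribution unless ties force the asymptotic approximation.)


Step 1: Drop any zero differences (none here) and take |d_i|.
|d| = [6, 7, 3, 2, 3, 3, 4, 6, 6, 8]
Step 2: Midrank |d_i| (ties get averaged ranks).
ranks: |6|->7, |7|->9, |3|->3, |2|->1, |3|->3, |3|->3, |4|->5, |6|->7, |6|->7, |8|->10
Step 3: Attach original signs; sum ranks with positive sign and with negative sign.
W+ = 7 + 3 + 3 + 5 + 7 + 7 + 10 = 42
W- = 9 + 1 + 3 = 13
(Check: W+ + W- = 55 should equal n(n+1)/2 = 55.)
Step 4: Test statistic W = min(W+, W-) = 13.
Step 5: Ties in |d|, so use the tie-corrected normal approximation.
        E[W] = n(n+1)/4 = 10*11/4 = 27.5.
        Tie groups: |d|=3 (t=3), |d|=6 (t=3); sum(t^3 - t) = 48.
        Var[W] = n(n+1)(2n+1)/24 - sum(t^3-t)/48 = 2310/24 - 48/48 = 95.25.
        z = (W - E[W]) / sqrt(Var[W]) = (13 - 27.5) / 9.7596 = -1.4857.
        Two-sided p = 2*Phi(z) = 0.137355.
Step 6: alpha = 0.05. fail to reject H0.

W+ = 42, W- = 13, W = min = 13, p = 0.137355, fail to reject H0.


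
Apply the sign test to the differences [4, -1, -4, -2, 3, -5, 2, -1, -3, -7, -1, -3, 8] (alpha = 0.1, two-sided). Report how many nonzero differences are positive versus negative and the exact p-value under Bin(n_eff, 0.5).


Step 1: Discard zero differences. Original n = 13; n_eff = number of nonzero differences = 13.
Nonzero differences (with sign): +4, -1, -4, -2, +3, -5, +2, -1, -3, -7, -1, -3, +8
Step 2: Count signs: positive = 4, negative = 9.
Step 3: Under H0: P(positive) = 0.5, so the number of positives S ~ Bin(13, 0.5).
Step 4: Two-sided exact p-value = sum of Bin(13,0.5) probabilities at or below the observed probability = 0.266846.
Step 5: alpha = 0.1. fail to reject H0.

n_eff = 13, pos = 4, neg = 9, p = 0.266846, fail to reject H0.


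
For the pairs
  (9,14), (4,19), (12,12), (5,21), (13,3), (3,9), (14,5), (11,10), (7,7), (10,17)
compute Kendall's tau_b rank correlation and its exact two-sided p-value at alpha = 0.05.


Step 1: Enumerate the 45 unordered pairs (i,j) with i<j and classify each by sign(x_j-x_i) * sign(y_j-y_i).
  (1,2):dx=-5,dy=+5->D; (1,3):dx=+3,dy=-2->D; (1,4):dx=-4,dy=+7->D; (1,5):dx=+4,dy=-11->D
  (1,6):dx=-6,dy=-5->C; (1,7):dx=+5,dy=-9->D; (1,8):dx=+2,dy=-4->D; (1,9):dx=-2,dy=-7->C
  (1,10):dx=+1,dy=+3->C; (2,3):dx=+8,dy=-7->D; (2,4):dx=+1,dy=+2->C; (2,5):dx=+9,dy=-16->D
  (2,6):dx=-1,dy=-10->C; (2,7):dx=+10,dy=-14->D; (2,8):dx=+7,dy=-9->D; (2,9):dx=+3,dy=-12->D
  (2,10):dx=+6,dy=-2->D; (3,4):dx=-7,dy=+9->D; (3,5):dx=+1,dy=-9->D; (3,6):dx=-9,dy=-3->C
  (3,7):dx=+2,dy=-7->D; (3,8):dx=-1,dy=-2->C; (3,9):dx=-5,dy=-5->C; (3,10):dx=-2,dy=+5->D
  (4,5):dx=+8,dy=-18->D; (4,6):dx=-2,dy=-12->C; (4,7):dx=+9,dy=-16->D; (4,8):dx=+6,dy=-11->D
  (4,9):dx=+2,dy=-14->D; (4,10):dx=+5,dy=-4->D; (5,6):dx=-10,dy=+6->D; (5,7):dx=+1,dy=+2->C
  (5,8):dx=-2,dy=+7->D; (5,9):dx=-6,dy=+4->D; (5,10):dx=-3,dy=+14->D; (6,7):dx=+11,dy=-4->D
  (6,8):dx=+8,dy=+1->C; (6,9):dx=+4,dy=-2->D; (6,10):dx=+7,dy=+8->C; (7,8):dx=-3,dy=+5->D
  (7,9):dx=-7,dy=+2->D; (7,10):dx=-4,dy=+12->D; (8,9):dx=-4,dy=-3->C; (8,10):dx=-1,dy=+7->D
  (9,10):dx=+3,dy=+10->C
Step 2: C = 14, D = 31, total pairs = 45.
Step 3: tau = (C - D)/(n(n-1)/2) = (14 - 31)/45 = -0.377778.
Step 4: Exact two-sided p-value (enumerate n! = 3628800 permutations of y under H0): p = 0.155742.
Step 5: alpha = 0.05. fail to reject H0.

tau_b = -0.3778 (C=14, D=31), p = 0.155742, fail to reject H0.


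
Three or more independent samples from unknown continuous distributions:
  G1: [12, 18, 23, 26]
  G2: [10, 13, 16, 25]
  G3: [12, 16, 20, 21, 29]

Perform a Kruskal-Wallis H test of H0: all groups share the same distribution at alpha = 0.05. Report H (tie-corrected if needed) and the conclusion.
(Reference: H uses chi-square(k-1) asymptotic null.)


Step 1: Combine all N = 13 observations and assign midranks.
sorted (value, group, rank): (10,G2,1), (12,G1,2.5), (12,G3,2.5), (13,G2,4), (16,G2,5.5), (16,G3,5.5), (18,G1,7), (20,G3,8), (21,G3,9), (23,G1,10), (25,G2,11), (26,G1,12), (29,G3,13)
Step 2: Sum ranks within each group.
R_1 = 31.5 (n_1 = 4)
R_2 = 21.5 (n_2 = 4)
R_3 = 38 (n_3 = 5)
Step 3: H = 12/(N(N+1)) * sum(R_i^2/n_i) - 3(N+1)
     = 12/(13*14) * (31.5^2/4 + 21.5^2/4 + 38^2/5) - 3*14
     = 0.065934 * 652.425 - 42
     = 1.017033.
Step 4: Ties present; correction factor C = 1 - 12/(13^3 - 13) = 0.994505. Corrected H = 1.017033 / 0.994505 = 1.022652.
Step 5: Under H0, H ~ chi^2(2); p-value = 0.599700.
Step 6: alpha = 0.05. fail to reject H0.

H = 1.0227, df = 2, p = 0.599700, fail to reject H0.


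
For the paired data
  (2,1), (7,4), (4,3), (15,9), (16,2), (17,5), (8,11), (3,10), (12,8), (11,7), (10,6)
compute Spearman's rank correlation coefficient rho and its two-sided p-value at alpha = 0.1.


Step 1: Rank x and y separately (midranks; no ties here).
rank(x): 2->1, 7->4, 4->3, 15->9, 16->10, 17->11, 8->5, 3->2, 12->8, 11->7, 10->6
rank(y): 1->1, 4->4, 3->3, 9->9, 2->2, 5->5, 11->11, 10->10, 8->8, 7->7, 6->6
Step 2: d_i = R_x(i) - R_y(i); compute d_i^2.
  (1-1)^2=0, (4-4)^2=0, (3-3)^2=0, (9-9)^2=0, (10-2)^2=64, (11-5)^2=36, (5-11)^2=36, (2-10)^2=64, (8-8)^2=0, (7-7)^2=0, (6-6)^2=0
sum(d^2) = 200.
Step 3: rho = 1 - 6*200 / (11*(11^2 - 1)) = 1 - 1200/1320 = 0.090909.
Step 4: Under H0, t = rho * sqrt((n-2)/(1-rho^2)) = 0.2739 ~ t(9).
Step 5: Two-sided p-value from the t-distribution with 9 df = 0.790373.
Step 6: alpha = 0.1. fail to reject H0.

rho = 0.0909, p = 0.790373, fail to reject H0 at alpha = 0.1.


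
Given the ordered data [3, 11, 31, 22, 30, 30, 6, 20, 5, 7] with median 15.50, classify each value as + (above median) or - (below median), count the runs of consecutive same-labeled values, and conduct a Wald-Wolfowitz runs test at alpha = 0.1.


Step 1: Compute median = 15.50; label A = above, B = below.
Labels in order: BBAAAABABB  (n_A = 5, n_B = 5)
Step 2: Count runs R = 5.
Step 3: Under H0 (random ordering), E[R] = 2*n_A*n_B/(n_A+n_B) + 1 = 2*5*5/10 + 1 = 6.0000.
        Var[R] = 2*n_A*n_B*(2*n_A*n_B - n_A - n_B) / ((n_A+n_B)^2 * (n_A+n_B-1)) = 2000/900 = 2.2222.
        SD[R] = 1.4907.
Step 4: Continuity-corrected z = (R + 0.5 - E[R]) / SD[R] = (5 + 0.5 - 6.0000) / 1.4907 = -0.3354.
Step 5: Two-sided p-value via normal approximation = 2*(1 - Phi(|z|)) = 0.737316.
Step 6: alpha = 0.1. fail to reject H0.

R = 5, z = -0.3354, p = 0.737316, fail to reject H0.


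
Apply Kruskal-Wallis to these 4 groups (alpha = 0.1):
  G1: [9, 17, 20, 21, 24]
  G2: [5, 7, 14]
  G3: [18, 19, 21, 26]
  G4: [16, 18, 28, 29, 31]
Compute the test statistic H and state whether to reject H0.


Step 1: Combine all N = 17 observations and assign midranks.
sorted (value, group, rank): (5,G2,1), (7,G2,2), (9,G1,3), (14,G2,4), (16,G4,5), (17,G1,6), (18,G3,7.5), (18,G4,7.5), (19,G3,9), (20,G1,10), (21,G1,11.5), (21,G3,11.5), (24,G1,13), (26,G3,14), (28,G4,15), (29,G4,16), (31,G4,17)
Step 2: Sum ranks within each group.
R_1 = 43.5 (n_1 = 5)
R_2 = 7 (n_2 = 3)
R_3 = 42 (n_3 = 4)
R_4 = 60.5 (n_4 = 5)
Step 3: H = 12/(N(N+1)) * sum(R_i^2/n_i) - 3(N+1)
     = 12/(17*18) * (43.5^2/5 + 7^2/3 + 42^2/4 + 60.5^2/5) - 3*18
     = 0.039216 * 1567.83 - 54
     = 7.483660.
Step 4: Ties present; correction factor C = 1 - 12/(17^3 - 17) = 0.997549. Corrected H = 7.483660 / 0.997549 = 7.502048.
Step 5: Under H0, H ~ chi^2(3); p-value = 0.057506.
Step 6: alpha = 0.1. reject H0.

H = 7.5020, df = 3, p = 0.057506, reject H0.


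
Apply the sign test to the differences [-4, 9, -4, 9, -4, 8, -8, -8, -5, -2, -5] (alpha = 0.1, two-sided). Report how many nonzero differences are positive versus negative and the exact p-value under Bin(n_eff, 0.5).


Step 1: Discard zero differences. Original n = 11; n_eff = number of nonzero differences = 11.
Nonzero differences (with sign): -4, +9, -4, +9, -4, +8, -8, -8, -5, -2, -5
Step 2: Count signs: positive = 3, negative = 8.
Step 3: Under H0: P(positive) = 0.5, so the number of positives S ~ Bin(11, 0.5).
Step 4: Two-sided exact p-value = sum of Bin(11,0.5) probabilities at or below the observed probability = 0.226562.
Step 5: alpha = 0.1. fail to reject H0.

n_eff = 11, pos = 3, neg = 8, p = 0.226562, fail to reject H0.


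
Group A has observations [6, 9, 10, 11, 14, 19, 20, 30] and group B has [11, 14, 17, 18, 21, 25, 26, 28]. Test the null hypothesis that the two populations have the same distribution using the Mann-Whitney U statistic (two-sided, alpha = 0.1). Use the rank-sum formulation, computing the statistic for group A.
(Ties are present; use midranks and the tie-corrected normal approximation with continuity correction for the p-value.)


Step 1: Combine and sort all 16 observations; assign midranks.
sorted (value, group): (6,X), (9,X), (10,X), (11,X), (11,Y), (14,X), (14,Y), (17,Y), (18,Y), (19,X), (20,X), (21,Y), (25,Y), (26,Y), (28,Y), (30,X)
ranks: 6->1, 9->2, 10->3, 11->4.5, 11->4.5, 14->6.5, 14->6.5, 17->8, 18->9, 19->10, 20->11, 21->12, 25->13, 26->14, 28->15, 30->16
Step 2: Rank sum for X: R1 = 1 + 2 + 3 + 4.5 + 6.5 + 10 + 11 + 16 = 54.
Step 3: U_X = R1 - n1(n1+1)/2 = 54 - 8*9/2 = 54 - 36 = 18.
       U_Y = n1*n2 - U_X = 64 - 18 = 46.
Step 4: Ties are present, so use the tie-corrected normal approximation (with continuity correction) for the p-value.
Step 5: p-value = 0.155645; compare to alpha = 0.1. fail to reject H0.

U_X = 18, p = 0.155645, fail to reject H0 at alpha = 0.1.


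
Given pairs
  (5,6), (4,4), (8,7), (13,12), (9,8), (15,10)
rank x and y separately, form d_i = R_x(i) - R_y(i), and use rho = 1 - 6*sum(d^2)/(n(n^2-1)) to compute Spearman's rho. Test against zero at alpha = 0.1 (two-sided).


Step 1: Rank x and y separately (midranks; no ties here).
rank(x): 5->2, 4->1, 8->3, 13->5, 9->4, 15->6
rank(y): 6->2, 4->1, 7->3, 12->6, 8->4, 10->5
Step 2: d_i = R_x(i) - R_y(i); compute d_i^2.
  (2-2)^2=0, (1-1)^2=0, (3-3)^2=0, (5-6)^2=1, (4-4)^2=0, (6-5)^2=1
sum(d^2) = 2.
Step 3: rho = 1 - 6*2 / (6*(6^2 - 1)) = 1 - 12/210 = 0.942857.
Step 4: Under H0, t = rho * sqrt((n-2)/(1-rho^2)) = 5.6595 ~ t(4).
Step 5: Two-sided p-value from the t-distribution with 4 df = 0.004805.
Step 6: alpha = 0.1. reject H0.

rho = 0.9429, p = 0.004805, reject H0 at alpha = 0.1.


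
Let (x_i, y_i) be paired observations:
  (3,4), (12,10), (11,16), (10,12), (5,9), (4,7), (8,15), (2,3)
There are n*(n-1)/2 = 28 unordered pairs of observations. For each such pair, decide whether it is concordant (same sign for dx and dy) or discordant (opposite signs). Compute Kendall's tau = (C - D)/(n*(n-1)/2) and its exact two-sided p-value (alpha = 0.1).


Step 1: Enumerate the 28 unordered pairs (i,j) with i<j and classify each by sign(x_j-x_i) * sign(y_j-y_i).
  (1,2):dx=+9,dy=+6->C; (1,3):dx=+8,dy=+12->C; (1,4):dx=+7,dy=+8->C; (1,5):dx=+2,dy=+5->C
  (1,6):dx=+1,dy=+3->C; (1,7):dx=+5,dy=+11->C; (1,8):dx=-1,dy=-1->C; (2,3):dx=-1,dy=+6->D
  (2,4):dx=-2,dy=+2->D; (2,5):dx=-7,dy=-1->C; (2,6):dx=-8,dy=-3->C; (2,7):dx=-4,dy=+5->D
  (2,8):dx=-10,dy=-7->C; (3,4):dx=-1,dy=-4->C; (3,5):dx=-6,dy=-7->C; (3,6):dx=-7,dy=-9->C
  (3,7):dx=-3,dy=-1->C; (3,8):dx=-9,dy=-13->C; (4,5):dx=-5,dy=-3->C; (4,6):dx=-6,dy=-5->C
  (4,7):dx=-2,dy=+3->D; (4,8):dx=-8,dy=-9->C; (5,6):dx=-1,dy=-2->C; (5,7):dx=+3,dy=+6->C
  (5,8):dx=-3,dy=-6->C; (6,7):dx=+4,dy=+8->C; (6,8):dx=-2,dy=-4->C; (7,8):dx=-6,dy=-12->C
Step 2: C = 24, D = 4, total pairs = 28.
Step 3: tau = (C - D)/(n(n-1)/2) = (24 - 4)/28 = 0.714286.
Step 4: Exact two-sided p-value (enumerate n! = 40320 permutations of y under H0): p = 0.014137.
Step 5: alpha = 0.1. reject H0.

tau_b = 0.7143 (C=24, D=4), p = 0.014137, reject H0.


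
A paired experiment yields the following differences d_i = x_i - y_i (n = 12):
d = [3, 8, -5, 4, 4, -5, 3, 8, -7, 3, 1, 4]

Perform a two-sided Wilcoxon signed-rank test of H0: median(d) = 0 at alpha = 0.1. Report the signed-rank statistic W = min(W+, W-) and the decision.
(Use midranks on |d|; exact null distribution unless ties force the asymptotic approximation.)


Step 1: Drop any zero differences (none here) and take |d_i|.
|d| = [3, 8, 5, 4, 4, 5, 3, 8, 7, 3, 1, 4]
Step 2: Midrank |d_i| (ties get averaged ranks).
ranks: |3|->3, |8|->11.5, |5|->8.5, |4|->6, |4|->6, |5|->8.5, |3|->3, |8|->11.5, |7|->10, |3|->3, |1|->1, |4|->6
Step 3: Attach original signs; sum ranks with positive sign and with negative sign.
W+ = 3 + 11.5 + 6 + 6 + 3 + 11.5 + 3 + 1 + 6 = 51
W- = 8.5 + 8.5 + 10 = 27
(Check: W+ + W- = 78 should equal n(n+1)/2 = 78.)
Step 4: Test statistic W = min(W+, W-) = 27.
Step 5: Ties in |d|, so use the tie-corrected normal approximation.
        E[W] = n(n+1)/4 = 12*13/4 = 39.
        Tie groups: |d|=3 (t=3), |d|=4 (t=3), |d|=5 (t=2), |d|=8 (t=2); sum(t^3 - t) = 60.
        Var[W] = n(n+1)(2n+1)/24 - sum(t^3-t)/48 = 3900/24 - 60/48 = 161.25.
        z = (W - E[W]) / sqrt(Var[W]) = (27 - 39) / 12.6984 = -0.9450.
        Two-sided p = 2*Phi(z) = 0.344659.
Step 6: alpha = 0.1. fail to reject H0.

W+ = 51, W- = 27, W = min = 27, p = 0.344659, fail to reject H0.


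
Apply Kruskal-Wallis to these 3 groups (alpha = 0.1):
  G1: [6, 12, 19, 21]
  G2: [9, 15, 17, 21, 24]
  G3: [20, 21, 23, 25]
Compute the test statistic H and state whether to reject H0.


Step 1: Combine all N = 13 observations and assign midranks.
sorted (value, group, rank): (6,G1,1), (9,G2,2), (12,G1,3), (15,G2,4), (17,G2,5), (19,G1,6), (20,G3,7), (21,G1,9), (21,G2,9), (21,G3,9), (23,G3,11), (24,G2,12), (25,G3,13)
Step 2: Sum ranks within each group.
R_1 = 19 (n_1 = 4)
R_2 = 32 (n_2 = 5)
R_3 = 40 (n_3 = 4)
Step 3: H = 12/(N(N+1)) * sum(R_i^2/n_i) - 3(N+1)
     = 12/(13*14) * (19^2/4 + 32^2/5 + 40^2/4) - 3*14
     = 0.065934 * 695.05 - 42
     = 3.827473.
Step 4: Ties present; correction factor C = 1 - 24/(13^3 - 13) = 0.989011. Corrected H = 3.827473 / 0.989011 = 3.870000.
Step 5: Under H0, H ~ chi^2(2); p-value = 0.144424.
Step 6: alpha = 0.1. fail to reject H0.

H = 3.8700, df = 2, p = 0.144424, fail to reject H0.


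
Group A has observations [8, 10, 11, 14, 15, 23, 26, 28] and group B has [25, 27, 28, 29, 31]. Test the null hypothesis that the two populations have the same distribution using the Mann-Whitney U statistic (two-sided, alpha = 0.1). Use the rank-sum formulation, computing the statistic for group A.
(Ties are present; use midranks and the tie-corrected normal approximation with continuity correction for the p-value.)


Step 1: Combine and sort all 13 observations; assign midranks.
sorted (value, group): (8,X), (10,X), (11,X), (14,X), (15,X), (23,X), (25,Y), (26,X), (27,Y), (28,X), (28,Y), (29,Y), (31,Y)
ranks: 8->1, 10->2, 11->3, 14->4, 15->5, 23->6, 25->7, 26->8, 27->9, 28->10.5, 28->10.5, 29->12, 31->13
Step 2: Rank sum for X: R1 = 1 + 2 + 3 + 4 + 5 + 6 + 8 + 10.5 = 39.5.
Step 3: U_X = R1 - n1(n1+1)/2 = 39.5 - 8*9/2 = 39.5 - 36 = 3.5.
       U_Y = n1*n2 - U_X = 40 - 3.5 = 36.5.
Step 4: Ties are present, so use the tie-corrected normal approximation (with continuity correction) for the p-value.
Step 5: p-value = 0.019007; compare to alpha = 0.1. reject H0.

U_X = 3.5, p = 0.019007, reject H0 at alpha = 0.1.


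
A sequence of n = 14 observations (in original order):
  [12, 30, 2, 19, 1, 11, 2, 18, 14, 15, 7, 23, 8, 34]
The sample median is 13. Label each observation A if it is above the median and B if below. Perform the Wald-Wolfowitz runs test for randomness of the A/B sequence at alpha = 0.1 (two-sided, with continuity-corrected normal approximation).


Step 1: Compute median = 13; label A = above, B = below.
Labels in order: BABABBBAAABABA  (n_A = 7, n_B = 7)
Step 2: Count runs R = 10.
Step 3: Under H0 (random ordering), E[R] = 2*n_A*n_B/(n_A+n_B) + 1 = 2*7*7/14 + 1 = 8.0000.
        Var[R] = 2*n_A*n_B*(2*n_A*n_B - n_A - n_B) / ((n_A+n_B)^2 * (n_A+n_B-1)) = 8232/2548 = 3.2308.
        SD[R] = 1.7974.
Step 4: Continuity-corrected z = (R - 0.5 - E[R]) / SD[R] = (10 - 0.5 - 8.0000) / 1.7974 = 0.8345.
Step 5: Two-sided p-value via normal approximation = 2*(1 - Phi(|z|)) = 0.403986.
Step 6: alpha = 0.1. fail to reject H0.

R = 10, z = 0.8345, p = 0.403986, fail to reject H0.


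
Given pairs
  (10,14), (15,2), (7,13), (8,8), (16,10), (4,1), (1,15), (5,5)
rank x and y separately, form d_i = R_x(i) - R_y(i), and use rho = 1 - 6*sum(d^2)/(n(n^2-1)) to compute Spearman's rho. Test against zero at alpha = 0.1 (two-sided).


Step 1: Rank x and y separately (midranks; no ties here).
rank(x): 10->6, 15->7, 7->4, 8->5, 16->8, 4->2, 1->1, 5->3
rank(y): 14->7, 2->2, 13->6, 8->4, 10->5, 1->1, 15->8, 5->3
Step 2: d_i = R_x(i) - R_y(i); compute d_i^2.
  (6-7)^2=1, (7-2)^2=25, (4-6)^2=4, (5-4)^2=1, (8-5)^2=9, (2-1)^2=1, (1-8)^2=49, (3-3)^2=0
sum(d^2) = 90.
Step 3: rho = 1 - 6*90 / (8*(8^2 - 1)) = 1 - 540/504 = -0.071429.
Step 4: Under H0, t = rho * sqrt((n-2)/(1-rho^2)) = -0.1754 ~ t(6).
Step 5: Two-sided p-value from the t-distribution with 6 df = 0.866526.
Step 6: alpha = 0.1. fail to reject H0.

rho = -0.0714, p = 0.866526, fail to reject H0 at alpha = 0.1.


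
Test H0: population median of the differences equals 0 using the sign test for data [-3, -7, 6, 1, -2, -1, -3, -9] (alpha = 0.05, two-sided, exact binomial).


Step 1: Discard zero differences. Original n = 8; n_eff = number of nonzero differences = 8.
Nonzero differences (with sign): -3, -7, +6, +1, -2, -1, -3, -9
Step 2: Count signs: positive = 2, negative = 6.
Step 3: Under H0: P(positive) = 0.5, so the number of positives S ~ Bin(8, 0.5).
Step 4: Two-sided exact p-value = sum of Bin(8,0.5) probabilities at or below the observed probability = 0.289062.
Step 5: alpha = 0.05. fail to reject H0.

n_eff = 8, pos = 2, neg = 6, p = 0.289062, fail to reject H0.


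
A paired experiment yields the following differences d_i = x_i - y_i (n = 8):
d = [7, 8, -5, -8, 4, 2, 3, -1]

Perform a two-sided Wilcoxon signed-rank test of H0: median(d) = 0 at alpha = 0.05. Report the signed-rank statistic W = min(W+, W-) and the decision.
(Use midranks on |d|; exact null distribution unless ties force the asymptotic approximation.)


Step 1: Drop any zero differences (none here) and take |d_i|.
|d| = [7, 8, 5, 8, 4, 2, 3, 1]
Step 2: Midrank |d_i| (ties get averaged ranks).
ranks: |7|->6, |8|->7.5, |5|->5, |8|->7.5, |4|->4, |2|->2, |3|->3, |1|->1
Step 3: Attach original signs; sum ranks with positive sign and with negative sign.
W+ = 6 + 7.5 + 4 + 2 + 3 = 22.5
W- = 5 + 7.5 + 1 = 13.5
(Check: W+ + W- = 36 should equal n(n+1)/2 = 36.)
Step 4: Test statistic W = min(W+, W-) = 13.5.
Step 5: Ties in |d|, so use the tie-corrected normal approximation.
        E[W] = n(n+1)/4 = 8*9/4 = 18.
        Tie groups: |d|=8 (t=2); sum(t^3 - t) = 6.
        Var[W] = n(n+1)(2n+1)/24 - sum(t^3-t)/48 = 1224/24 - 6/48 = 50.875.
        z = (W - E[W]) / sqrt(Var[W]) = (13.5 - 18) / 7.1327 = -0.6309.
        Two-sided p = 2*Phi(z) = 0.528106.
Step 6: alpha = 0.05. fail to reject H0.

W+ = 22.5, W- = 13.5, W = min = 13.5, p = 0.528106, fail to reject H0.


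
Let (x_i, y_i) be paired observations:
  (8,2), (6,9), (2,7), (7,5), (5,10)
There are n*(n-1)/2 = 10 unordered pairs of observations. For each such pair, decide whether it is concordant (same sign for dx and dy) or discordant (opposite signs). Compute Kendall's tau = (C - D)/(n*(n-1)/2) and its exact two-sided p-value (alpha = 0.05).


Step 1: Enumerate the 10 unordered pairs (i,j) with i<j and classify each by sign(x_j-x_i) * sign(y_j-y_i).
  (1,2):dx=-2,dy=+7->D; (1,3):dx=-6,dy=+5->D; (1,4):dx=-1,dy=+3->D; (1,5):dx=-3,dy=+8->D
  (2,3):dx=-4,dy=-2->C; (2,4):dx=+1,dy=-4->D; (2,5):dx=-1,dy=+1->D; (3,4):dx=+5,dy=-2->D
  (3,5):dx=+3,dy=+3->C; (4,5):dx=-2,dy=+5->D
Step 2: C = 2, D = 8, total pairs = 10.
Step 3: tau = (C - D)/(n(n-1)/2) = (2 - 8)/10 = -0.600000.
Step 4: Exact two-sided p-value (enumerate n! = 120 permutations of y under H0): p = 0.233333.
Step 5: alpha = 0.05. fail to reject H0.

tau_b = -0.6000 (C=2, D=8), p = 0.233333, fail to reject H0.


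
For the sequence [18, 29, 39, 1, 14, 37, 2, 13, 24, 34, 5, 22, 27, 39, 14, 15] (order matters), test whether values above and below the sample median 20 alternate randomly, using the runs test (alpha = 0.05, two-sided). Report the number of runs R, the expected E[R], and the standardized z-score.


Step 1: Compute median = 20; label A = above, B = below.
Labels in order: BAABBABBAABAAABB  (n_A = 8, n_B = 8)
Step 2: Count runs R = 9.
Step 3: Under H0 (random ordering), E[R] = 2*n_A*n_B/(n_A+n_B) + 1 = 2*8*8/16 + 1 = 9.0000.
        Var[R] = 2*n_A*n_B*(2*n_A*n_B - n_A - n_B) / ((n_A+n_B)^2 * (n_A+n_B-1)) = 14336/3840 = 3.7333.
        SD[R] = 1.9322.
Step 4: R = E[R], so z = 0 with no continuity correction.
Step 5: Two-sided p-value via normal approximation = 2*(1 - Phi(|z|)) = 1.000000.
Step 6: alpha = 0.05. fail to reject H0.

R = 9, z = 0.0000, p = 1.000000, fail to reject H0.


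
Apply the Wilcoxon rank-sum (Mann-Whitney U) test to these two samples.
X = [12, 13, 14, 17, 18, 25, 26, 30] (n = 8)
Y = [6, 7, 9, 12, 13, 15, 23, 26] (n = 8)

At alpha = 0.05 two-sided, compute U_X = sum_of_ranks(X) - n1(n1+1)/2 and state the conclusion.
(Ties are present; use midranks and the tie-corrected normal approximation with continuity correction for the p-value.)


Step 1: Combine and sort all 16 observations; assign midranks.
sorted (value, group): (6,Y), (7,Y), (9,Y), (12,X), (12,Y), (13,X), (13,Y), (14,X), (15,Y), (17,X), (18,X), (23,Y), (25,X), (26,X), (26,Y), (30,X)
ranks: 6->1, 7->2, 9->3, 12->4.5, 12->4.5, 13->6.5, 13->6.5, 14->8, 15->9, 17->10, 18->11, 23->12, 25->13, 26->14.5, 26->14.5, 30->16
Step 2: Rank sum for X: R1 = 4.5 + 6.5 + 8 + 10 + 11 + 13 + 14.5 + 16 = 83.5.
Step 3: U_X = R1 - n1(n1+1)/2 = 83.5 - 8*9/2 = 83.5 - 36 = 47.5.
       U_Y = n1*n2 - U_X = 64 - 47.5 = 16.5.
Step 4: Ties are present, so use the tie-corrected normal approximation (with continuity correction) for the p-value.
Step 5: p-value = 0.114382; compare to alpha = 0.05. fail to reject H0.

U_X = 47.5, p = 0.114382, fail to reject H0 at alpha = 0.05.


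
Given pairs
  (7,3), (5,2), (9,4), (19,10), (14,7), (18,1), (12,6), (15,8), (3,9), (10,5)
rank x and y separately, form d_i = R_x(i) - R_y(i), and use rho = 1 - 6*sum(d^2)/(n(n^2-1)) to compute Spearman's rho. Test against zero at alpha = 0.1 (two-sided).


Step 1: Rank x and y separately (midranks; no ties here).
rank(x): 7->3, 5->2, 9->4, 19->10, 14->7, 18->9, 12->6, 15->8, 3->1, 10->5
rank(y): 3->3, 2->2, 4->4, 10->10, 7->7, 1->1, 6->6, 8->8, 9->9, 5->5
Step 2: d_i = R_x(i) - R_y(i); compute d_i^2.
  (3-3)^2=0, (2-2)^2=0, (4-4)^2=0, (10-10)^2=0, (7-7)^2=0, (9-1)^2=64, (6-6)^2=0, (8-8)^2=0, (1-9)^2=64, (5-5)^2=0
sum(d^2) = 128.
Step 3: rho = 1 - 6*128 / (10*(10^2 - 1)) = 1 - 768/990 = 0.224242.
Step 4: Under H0, t = rho * sqrt((n-2)/(1-rho^2)) = 0.6508 ~ t(8).
Step 5: Two-sided p-value from the t-distribution with 8 df = 0.533401.
Step 6: alpha = 0.1. fail to reject H0.

rho = 0.2242, p = 0.533401, fail to reject H0 at alpha = 0.1.


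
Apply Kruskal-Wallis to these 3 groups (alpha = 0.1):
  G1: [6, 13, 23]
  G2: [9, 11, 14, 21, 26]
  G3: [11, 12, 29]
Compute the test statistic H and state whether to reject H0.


Step 1: Combine all N = 11 observations and assign midranks.
sorted (value, group, rank): (6,G1,1), (9,G2,2), (11,G2,3.5), (11,G3,3.5), (12,G3,5), (13,G1,6), (14,G2,7), (21,G2,8), (23,G1,9), (26,G2,10), (29,G3,11)
Step 2: Sum ranks within each group.
R_1 = 16 (n_1 = 3)
R_2 = 30.5 (n_2 = 5)
R_3 = 19.5 (n_3 = 3)
Step 3: H = 12/(N(N+1)) * sum(R_i^2/n_i) - 3(N+1)
     = 12/(11*12) * (16^2/3 + 30.5^2/5 + 19.5^2/3) - 3*12
     = 0.090909 * 398.133 - 36
     = 0.193939.
Step 4: Ties present; correction factor C = 1 - 6/(11^3 - 11) = 0.995455. Corrected H = 0.193939 / 0.995455 = 0.194825.
Step 5: Under H0, H ~ chi^2(2); p-value = 0.907182.
Step 6: alpha = 0.1. fail to reject H0.

H = 0.1948, df = 2, p = 0.907182, fail to reject H0.


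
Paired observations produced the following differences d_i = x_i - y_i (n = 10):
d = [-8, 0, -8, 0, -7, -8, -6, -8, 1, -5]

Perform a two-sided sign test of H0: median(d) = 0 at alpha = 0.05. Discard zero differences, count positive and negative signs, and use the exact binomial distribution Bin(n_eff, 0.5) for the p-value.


Step 1: Discard zero differences. Original n = 10; n_eff = number of nonzero differences = 8.
Nonzero differences (with sign): -8, -8, -7, -8, -6, -8, +1, -5
Step 2: Count signs: positive = 1, negative = 7.
Step 3: Under H0: P(positive) = 0.5, so the number of positives S ~ Bin(8, 0.5).
Step 4: Two-sided exact p-value = sum of Bin(8,0.5) probabilities at or below the observed probability = 0.070312.
Step 5: alpha = 0.05. fail to reject H0.

n_eff = 8, pos = 1, neg = 7, p = 0.070312, fail to reject H0.


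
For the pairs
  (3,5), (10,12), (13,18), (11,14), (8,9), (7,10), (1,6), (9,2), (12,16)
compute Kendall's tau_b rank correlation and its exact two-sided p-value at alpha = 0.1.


Step 1: Enumerate the 36 unordered pairs (i,j) with i<j and classify each by sign(x_j-x_i) * sign(y_j-y_i).
  (1,2):dx=+7,dy=+7->C; (1,3):dx=+10,dy=+13->C; (1,4):dx=+8,dy=+9->C; (1,5):dx=+5,dy=+4->C
  (1,6):dx=+4,dy=+5->C; (1,7):dx=-2,dy=+1->D; (1,8):dx=+6,dy=-3->D; (1,9):dx=+9,dy=+11->C
  (2,3):dx=+3,dy=+6->C; (2,4):dx=+1,dy=+2->C; (2,5):dx=-2,dy=-3->C; (2,6):dx=-3,dy=-2->C
  (2,7):dx=-9,dy=-6->C; (2,8):dx=-1,dy=-10->C; (2,9):dx=+2,dy=+4->C; (3,4):dx=-2,dy=-4->C
  (3,5):dx=-5,dy=-9->C; (3,6):dx=-6,dy=-8->C; (3,7):dx=-12,dy=-12->C; (3,8):dx=-4,dy=-16->C
  (3,9):dx=-1,dy=-2->C; (4,5):dx=-3,dy=-5->C; (4,6):dx=-4,dy=-4->C; (4,7):dx=-10,dy=-8->C
  (4,8):dx=-2,dy=-12->C; (4,9):dx=+1,dy=+2->C; (5,6):dx=-1,dy=+1->D; (5,7):dx=-7,dy=-3->C
  (5,8):dx=+1,dy=-7->D; (5,9):dx=+4,dy=+7->C; (6,7):dx=-6,dy=-4->C; (6,8):dx=+2,dy=-8->D
  (6,9):dx=+5,dy=+6->C; (7,8):dx=+8,dy=-4->D; (7,9):dx=+11,dy=+10->C; (8,9):dx=+3,dy=+14->C
Step 2: C = 30, D = 6, total pairs = 36.
Step 3: tau = (C - D)/(n(n-1)/2) = (30 - 6)/36 = 0.666667.
Step 4: Exact two-sided p-value (enumerate n! = 362880 permutations of y under H0): p = 0.012665.
Step 5: alpha = 0.1. reject H0.

tau_b = 0.6667 (C=30, D=6), p = 0.012665, reject H0.


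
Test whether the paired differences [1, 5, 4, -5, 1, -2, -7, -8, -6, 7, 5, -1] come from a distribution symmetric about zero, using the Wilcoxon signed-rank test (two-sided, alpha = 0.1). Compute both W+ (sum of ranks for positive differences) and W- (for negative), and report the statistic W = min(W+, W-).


Step 1: Drop any zero differences (none here) and take |d_i|.
|d| = [1, 5, 4, 5, 1, 2, 7, 8, 6, 7, 5, 1]
Step 2: Midrank |d_i| (ties get averaged ranks).
ranks: |1|->2, |5|->7, |4|->5, |5|->7, |1|->2, |2|->4, |7|->10.5, |8|->12, |6|->9, |7|->10.5, |5|->7, |1|->2
Step 3: Attach original signs; sum ranks with positive sign and with negative sign.
W+ = 2 + 7 + 5 + 2 + 10.5 + 7 = 33.5
W- = 7 + 4 + 10.5 + 12 + 9 + 2 = 44.5
(Check: W+ + W- = 78 should equal n(n+1)/2 = 78.)
Step 4: Test statistic W = min(W+, W-) = 33.5.
Step 5: Ties in |d|, so use the tie-corrected normal approximation.
        E[W] = n(n+1)/4 = 12*13/4 = 39.
        Tie groups: |d|=1 (t=3), |d|=5 (t=3), |d|=7 (t=2); sum(t^3 - t) = 54.
        Var[W] = n(n+1)(2n+1)/24 - sum(t^3-t)/48 = 3900/24 - 54/48 = 161.375.
        z = (W - E[W]) / sqrt(Var[W]) = (33.5 - 39) / 12.7033 = -0.4330.
        Two-sided p = 2*Phi(z) = 0.665046.
Step 6: alpha = 0.1. fail to reject H0.

W+ = 33.5, W- = 44.5, W = min = 33.5, p = 0.665046, fail to reject H0.


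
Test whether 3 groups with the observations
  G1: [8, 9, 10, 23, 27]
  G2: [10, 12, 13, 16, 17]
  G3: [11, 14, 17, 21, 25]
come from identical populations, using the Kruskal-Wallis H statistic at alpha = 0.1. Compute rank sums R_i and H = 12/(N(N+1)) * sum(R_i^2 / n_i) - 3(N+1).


Step 1: Combine all N = 15 observations and assign midranks.
sorted (value, group, rank): (8,G1,1), (9,G1,2), (10,G1,3.5), (10,G2,3.5), (11,G3,5), (12,G2,6), (13,G2,7), (14,G3,8), (16,G2,9), (17,G2,10.5), (17,G3,10.5), (21,G3,12), (23,G1,13), (25,G3,14), (27,G1,15)
Step 2: Sum ranks within each group.
R_1 = 34.5 (n_1 = 5)
R_2 = 36 (n_2 = 5)
R_3 = 49.5 (n_3 = 5)
Step 3: H = 12/(N(N+1)) * sum(R_i^2/n_i) - 3(N+1)
     = 12/(15*16) * (34.5^2/5 + 36^2/5 + 49.5^2/5) - 3*16
     = 0.050000 * 987.3 - 48
     = 1.365000.
Step 4: Ties present; correction factor C = 1 - 12/(15^3 - 15) = 0.996429. Corrected H = 1.365000 / 0.996429 = 1.369892.
Step 5: Under H0, H ~ chi^2(2); p-value = 0.504117.
Step 6: alpha = 0.1. fail to reject H0.

H = 1.3699, df = 2, p = 0.504117, fail to reject H0.


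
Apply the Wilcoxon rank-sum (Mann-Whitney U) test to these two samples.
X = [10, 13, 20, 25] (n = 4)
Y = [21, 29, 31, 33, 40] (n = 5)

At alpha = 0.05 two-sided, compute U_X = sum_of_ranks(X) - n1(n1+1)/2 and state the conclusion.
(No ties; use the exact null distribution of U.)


Step 1: Combine and sort all 9 observations; assign midranks.
sorted (value, group): (10,X), (13,X), (20,X), (21,Y), (25,X), (29,Y), (31,Y), (33,Y), (40,Y)
ranks: 10->1, 13->2, 20->3, 21->4, 25->5, 29->6, 31->7, 33->8, 40->9
Step 2: Rank sum for X: R1 = 1 + 2 + 3 + 5 = 11.
Step 3: U_X = R1 - n1(n1+1)/2 = 11 - 4*5/2 = 11 - 10 = 1.
       U_Y = n1*n2 - U_X = 20 - 1 = 19.
Step 4: No ties, so the exact null distribution of U (based on enumerating the C(9,4) = 126 equally likely rank assignments) gives the two-sided p-value.
Step 5: p-value = 0.031746; compare to alpha = 0.05. reject H0.

U_X = 1, p = 0.031746, reject H0 at alpha = 0.05.


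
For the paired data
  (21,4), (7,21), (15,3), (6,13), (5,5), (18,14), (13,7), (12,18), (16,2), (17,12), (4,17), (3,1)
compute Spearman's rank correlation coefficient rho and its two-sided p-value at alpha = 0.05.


Step 1: Rank x and y separately (midranks; no ties here).
rank(x): 21->12, 7->5, 15->8, 6->4, 5->3, 18->11, 13->7, 12->6, 16->9, 17->10, 4->2, 3->1
rank(y): 4->4, 21->12, 3->3, 13->8, 5->5, 14->9, 7->6, 18->11, 2->2, 12->7, 17->10, 1->1
Step 2: d_i = R_x(i) - R_y(i); compute d_i^2.
  (12-4)^2=64, (5-12)^2=49, (8-3)^2=25, (4-8)^2=16, (3-5)^2=4, (11-9)^2=4, (7-6)^2=1, (6-11)^2=25, (9-2)^2=49, (10-7)^2=9, (2-10)^2=64, (1-1)^2=0
sum(d^2) = 310.
Step 3: rho = 1 - 6*310 / (12*(12^2 - 1)) = 1 - 1860/1716 = -0.083916.
Step 4: Under H0, t = rho * sqrt((n-2)/(1-rho^2)) = -0.2663 ~ t(10).
Step 5: Two-sided p-value from the t-distribution with 10 df = 0.795415.
Step 6: alpha = 0.05. fail to reject H0.

rho = -0.0839, p = 0.795415, fail to reject H0 at alpha = 0.05.


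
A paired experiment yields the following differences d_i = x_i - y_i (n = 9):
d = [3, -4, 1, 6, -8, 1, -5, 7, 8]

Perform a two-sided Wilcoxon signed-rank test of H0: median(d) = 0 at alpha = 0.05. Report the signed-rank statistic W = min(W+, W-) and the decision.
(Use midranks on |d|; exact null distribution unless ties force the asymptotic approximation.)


Step 1: Drop any zero differences (none here) and take |d_i|.
|d| = [3, 4, 1, 6, 8, 1, 5, 7, 8]
Step 2: Midrank |d_i| (ties get averaged ranks).
ranks: |3|->3, |4|->4, |1|->1.5, |6|->6, |8|->8.5, |1|->1.5, |5|->5, |7|->7, |8|->8.5
Step 3: Attach original signs; sum ranks with positive sign and with negative sign.
W+ = 3 + 1.5 + 6 + 1.5 + 7 + 8.5 = 27.5
W- = 4 + 8.5 + 5 = 17.5
(Check: W+ + W- = 45 should equal n(n+1)/2 = 45.)
Step 4: Test statistic W = min(W+, W-) = 17.5.
Step 5: Ties in |d|, so use the tie-corrected normal approximation.
        E[W] = n(n+1)/4 = 9*10/4 = 22.5.
        Tie groups: |d|=1 (t=2), |d|=8 (t=2); sum(t^3 - t) = 12.
        Var[W] = n(n+1)(2n+1)/24 - sum(t^3-t)/48 = 1710/24 - 12/48 = 71.
        z = (W - E[W]) / sqrt(Var[W]) = (17.5 - 22.5) / 8.4261 = -0.5934.
        Two-sided p = 2*Phi(z) = 0.552920.
Step 6: alpha = 0.05. fail to reject H0.

W+ = 27.5, W- = 17.5, W = min = 17.5, p = 0.552920, fail to reject H0.
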